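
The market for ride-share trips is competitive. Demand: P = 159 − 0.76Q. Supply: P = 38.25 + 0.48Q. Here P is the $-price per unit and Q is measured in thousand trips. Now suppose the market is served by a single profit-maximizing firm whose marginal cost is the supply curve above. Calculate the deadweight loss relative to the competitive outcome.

$848.97 thousand

Competitive equilibrium: 159 − 0.76Q = 38.25 + 0.48Q → Q* = 97.379032, P* = 84.991935.
Marginal revenue: MR = 159 − 1.52Q. Set MR = MC: 159 − 1.52Q = 38.25 + 0.48Q → Q_m = 60.375.
Price P_m = 159 − 0.76·60.375 = 113.115; MC(Q_m) = 38.25 + 0.48·60.375 = 67.23.
Competitive Q* = 97.379032, so ΔQ = 37.004032; wedge = 113.115 − 67.23 = 45.885.
Deadweight loss = ½ × 37.004032 × 45.885 = $848.97 thousand.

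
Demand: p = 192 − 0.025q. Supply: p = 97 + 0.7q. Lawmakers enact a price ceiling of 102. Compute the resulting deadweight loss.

5564.06

Competitive equilibrium: 192 − 0.025q = 97 + 0.7q → q* = 131.0345, p* = 188.7241.
At the ceiling p = 102, quantity supplied = (102 − 97)/0.7 = 7.1429.
Willingness to pay at q' = 7.1429: 192 − 0.025·7.1429 = 191.8214.
Δq = 131.0345 − 7.1429 = 123.8916; wedge = 191.8214 − 102 = 89.8214.
Welfare loss = ½ × 123.8916 × 89.8214 = 5564.06.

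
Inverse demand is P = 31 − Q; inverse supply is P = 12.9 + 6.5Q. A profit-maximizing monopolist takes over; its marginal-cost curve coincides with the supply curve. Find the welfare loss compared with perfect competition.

0.30

Competitive equilibrium: 31 − Q = 12.9 + 6.5Q → Q* = 2.4133, P* = 28.5867.
Marginal revenue: MR = 31 − 2Q. Set MR = MC: 31 − 2Q = 12.9 + 6.5Q → Q_m = 2.1294.
Price P_m = 31 − 1·2.1294 = 28.8706; MC(Q_m) = 12.9 + 6.5·2.1294 = 26.7411.
Competitive Q* = 2.4133, so ΔQ = 0.2839; wedge = 28.8706 − 26.7411 = 2.1295.
Deadweight loss = ½ × 0.2839 × 2.1295 = 0.30.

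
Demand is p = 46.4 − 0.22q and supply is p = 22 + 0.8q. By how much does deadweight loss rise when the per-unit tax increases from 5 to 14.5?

Competitive equilibrium: 46.4 − 0.22q = 22 + 0.8q → q* = 23.9216, p* = 41.1373.
For a per-unit tax t: Δq = t/1.02, so DWL = ½·t·(t/1.02) = t²/2.04.
At t = 5: DWL = 12.255. At t = 14.5: DWL = 103.064.
Increase = 103.064 − 12.255 = 90.81.

90.81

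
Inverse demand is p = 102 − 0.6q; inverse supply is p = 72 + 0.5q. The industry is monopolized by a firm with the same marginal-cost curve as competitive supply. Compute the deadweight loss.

50.96

Competitive equilibrium: 102 − 0.6q = 72 + 0.5q → q* = 27.2727, p* = 85.6364.
Marginal revenue: MR = 102 − 1.2q. Set MR = MC: 102 − 1.2q = 72 + 0.5q → q_m = 17.6471.
Price p_m = 102 − 0.6·17.6471 = 91.4117; MC(q_m) = 72 + 0.5·17.6471 = 80.8236.
Competitive q* = 27.2727, so Δq = 9.6256; wedge = 91.4117 − 80.8236 = 10.5881.
Welfare loss = ½ × 9.6256 × 10.5881 = 50.96.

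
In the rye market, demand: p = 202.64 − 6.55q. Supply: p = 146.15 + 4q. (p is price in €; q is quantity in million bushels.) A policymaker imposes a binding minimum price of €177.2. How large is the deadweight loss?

Competitive equilibrium: 202.64 − 6.55q = 146.15 + 4q → q* = 5.3545, p* = 167.568.
At the floor p = 177.2, quantity demanded = (202.64 − 177.2)/6.55 = 3.884.
Sellers' marginal cost at q' = 3.884: 146.15 + 4·3.884 = 161.686.
Δq = 5.3545 − 3.884 = 1.4705; wedge = 177.2 − 161.686 = 15.514.
Deadweight loss = ½ × 1.4705 × 15.514 = €11.41 million.

€11.41 million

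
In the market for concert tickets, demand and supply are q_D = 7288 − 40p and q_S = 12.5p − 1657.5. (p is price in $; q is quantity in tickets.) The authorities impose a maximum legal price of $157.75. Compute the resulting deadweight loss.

In inverse form: demand p = 182.2 − 0.025q, supply p = 132.6 + 0.08q.
Competitive equilibrium: 182.2 − 0.025q = 132.6 + 0.08q → q* = 472.381, p* = 170.3905.
At the ceiling p = 157.75, quantity supplied = (157.75 − 132.6)/0.08 = 314.375.
Willingness to pay at q' = 314.375: 182.2 − 0.025·314.375 = 174.3406.
Δq = 472.381 − 314.375 = 158.006; wedge = 174.3406 − 157.75 = 16.5906.
Welfare loss = ½ × 158.006 × 16.5906 = $1310.71.

$1310.71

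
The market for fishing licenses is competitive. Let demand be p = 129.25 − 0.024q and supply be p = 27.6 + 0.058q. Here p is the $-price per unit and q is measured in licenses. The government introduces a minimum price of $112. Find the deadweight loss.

Competitive equilibrium: 129.25 − 0.024q = 27.6 + 0.058q → q* = 1239.6341, p* = 99.4988.
At the floor p = 112, quantity demanded = (129.25 − 112)/0.024 = 718.75.
Sellers' marginal cost at q' = 718.75: 27.6 + 0.058·718.75 = 69.2875.
Δq = 1239.6341 − 718.75 = 520.8841; wedge = 112 − 69.2875 = 42.7125.
Welfare loss = ½ × 520.8841 × 42.7125 = $11124.13.

$11124.13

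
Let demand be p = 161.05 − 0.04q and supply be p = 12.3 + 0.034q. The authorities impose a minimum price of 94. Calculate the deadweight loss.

4124.73

Competitive equilibrium: 161.05 − 0.04q = 12.3 + 0.034q → q* = 2010.1351, p* = 80.6446.
At the floor p = 94, quantity demanded = (161.05 − 94)/0.04 = 1676.25.
Sellers' marginal cost at q' = 1676.25: 12.3 + 0.034·1676.25 = 69.2925.
Δq = 2010.1351 − 1676.25 = 333.8851; wedge = 94 − 69.2925 = 24.7075.
Welfare loss = ½ × 333.8851 × 24.7075 = 4124.73.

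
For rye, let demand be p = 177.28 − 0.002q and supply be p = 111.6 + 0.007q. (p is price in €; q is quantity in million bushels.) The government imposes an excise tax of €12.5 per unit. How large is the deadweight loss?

Competitive equilibrium: 177.28 − 0.002q = 111.6 + 0.007q → q* = 7297.7778, p* = 162.6844.
With the tax, the buyer price exceeds the seller price by 12.5: (177.28 − 0.002q) − (111.6 + 0.007q) = 12.5 → q' = 5908.8889.
Δq = 7297.7778 − 5908.8889 = 1388.8889; the wedge equals the tax, 12.5.
Welfare loss = ½ × 1388.8889 × 12.5 = €8680.56 million.

€8680.56 million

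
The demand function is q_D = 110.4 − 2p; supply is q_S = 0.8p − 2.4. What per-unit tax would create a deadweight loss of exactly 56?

In inverse form: demand p = 55.2 − 0.5q, supply p = 3 + 1.25q.
Competitive equilibrium: 55.2 − 0.5q = 3 + 1.25q → q* = 29.8286, p* = 40.2857.
A tax t gives Δq = t/1.75 and wedge t, so DWL = t²/3.5.
t²/3.5 = 56 → t² = 196 → t = 14.

14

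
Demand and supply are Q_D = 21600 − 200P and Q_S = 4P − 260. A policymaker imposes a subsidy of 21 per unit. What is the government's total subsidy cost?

In inverse form: demand P = 108 − 0.005Q, supply P = 65 + 0.25Q.
Competitive equilibrium: 108 − 0.005Q = 65 + 0.25Q → Q* = 168.6275, P* = 107.1569.
The subsidy lowers effective supply by 21: P = 44 + 0.25Q.
New quantity: 108 − 0.005Q = 44 + 0.25Q → Q' = 250.9804.
Total subsidy cost = 21 × 250.9804 = 5270.59.

5270.59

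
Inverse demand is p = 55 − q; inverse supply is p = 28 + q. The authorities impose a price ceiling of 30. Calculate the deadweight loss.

132.25

Competitive equilibrium: 55 − q = 28 + q → q* = 13.5, p* = 41.5.
At the ceiling p = 30, quantity supplied = (30 − 28)/1 = 2.
Willingness to pay at q' = 2: 55 − 1·2 = 53.
Δq = 13.5 − 2 = 11.5; wedge = 53 − 30 = 23.
The triangle = ½ × 11.5 × 23 = 132.25.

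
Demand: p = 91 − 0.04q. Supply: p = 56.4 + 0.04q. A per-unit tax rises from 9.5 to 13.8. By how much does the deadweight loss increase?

626.19

Competitive equilibrium: 91 − 0.04q = 56.4 + 0.04q → q* = 432.5, p* = 73.7.
For a per-unit tax t: Δq = t/0.08, so DWL = ½·t·(t/0.08) = t²/0.16.
At t = 9.5: DWL = 564.063. At t = 13.8: DWL = 1190.25.
Increase = 1190.25 − 564.063 = 626.19.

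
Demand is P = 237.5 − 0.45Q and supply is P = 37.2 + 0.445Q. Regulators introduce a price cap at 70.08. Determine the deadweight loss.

10056.84

Competitive equilibrium: 237.5 − 0.45Q = 37.2 + 0.445Q → Q* = 223.7989, P* = 136.7905.
At the ceiling P = 70.08, quantity supplied = (70.08 − 37.2)/0.445 = 73.8876.
Willingness to pay at Q' = 73.8876: 237.5 − 0.45·73.8876 = 204.2506.
ΔQ = 223.7989 − 73.8876 = 149.9113; wedge = 204.2506 − 70.08 = 134.1706.
The triangle = ½ × 149.9113 × 134.1706 = 10056.84.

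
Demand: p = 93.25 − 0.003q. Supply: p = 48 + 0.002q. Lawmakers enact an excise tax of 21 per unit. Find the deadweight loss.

Competitive equilibrium: 93.25 − 0.003q = 48 + 0.002q → q* = 9050, p* = 66.1.
With the tax, the buyer price exceeds the seller price by 21: (93.25 − 0.003q) − (48 + 0.002q) = 21 → q' = 4850.
Δq = 9050 − 4850 = 4200; the wedge equals the tax, 21.
Welfare loss = ½ × 4200 × 21 = 44100.

44100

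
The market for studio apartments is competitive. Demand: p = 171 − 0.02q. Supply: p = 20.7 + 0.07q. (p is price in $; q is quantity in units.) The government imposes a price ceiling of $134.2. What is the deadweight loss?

Competitive equilibrium: 171 − 0.02q = 20.7 + 0.07q → q* = 1670, p* = 137.6.
At the ceiling p = 134.2, quantity supplied = (134.2 − 20.7)/0.07 = 1621.4286.
Willingness to pay at q' = 1621.4286: 171 − 0.02·1621.4286 = 138.5714.
Δq = 1670 − 1621.4286 = 48.5714; wedge = 138.5714 − 134.2 = 4.3714.
The triangle = ½ × 48.5714 × 4.3714 = $106.16.

$106.16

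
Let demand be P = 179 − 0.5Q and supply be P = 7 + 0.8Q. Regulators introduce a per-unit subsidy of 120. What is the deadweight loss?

Competitive equilibrium: 179 − 0.5Q = 7 + 0.8Q → Q* = 132.3077, P* = 112.8462.
The subsidy lowers effective supply by 120: P = 0.8Q − 113.
New quantity: 179 − 0.5Q = 0.8Q − 113 → Q' = 224.6154.
Overproduction ΔQ = 224.6154 − 132.3077 = 92.3077; wedge = subsidy = 120.
Deadweight loss = ½ × 92.3077 × 120 = 5538.46.

5538.46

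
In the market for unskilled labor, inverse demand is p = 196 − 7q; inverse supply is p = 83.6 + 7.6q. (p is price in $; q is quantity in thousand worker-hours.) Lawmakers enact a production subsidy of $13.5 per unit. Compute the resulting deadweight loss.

Competitive equilibrium: 196 − 7q = 83.6 + 7.6q → q* = 7.6986, p* = 142.1096.
The subsidy lowers effective supply by 13.5: p = 70.1 + 7.6q.
New quantity: 196 − 7q = 70.1 + 7.6q → q' = 8.6233.
Overproduction Δq = 8.6233 − 7.6986 = 0.9247; wedge = subsidy = 13.5.
DWL = ½ × 0.9247 × 13.5 = $6.24 thousand.

$6.24 thousand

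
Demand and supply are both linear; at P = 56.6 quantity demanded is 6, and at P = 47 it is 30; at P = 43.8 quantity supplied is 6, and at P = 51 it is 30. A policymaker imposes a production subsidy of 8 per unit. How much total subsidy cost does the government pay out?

285.71

Demand slope = (47 − 56.6)/(30 − 6) = −0.4, so P = 59 − 0.4Q.
Supply slope = (51 − 43.8)/(30 − 6) = 0.3, so P = 42 + 0.3Q.
Competitive equilibrium: 59 − 0.4Q = 42 + 0.3Q → Q* = 24.2857, P* = 49.2857.
The subsidy lowers effective supply by 8: P = 34 + 0.3Q.
New quantity: 59 − 0.4Q = 34 + 0.3Q → Q' = 35.7143.
Total subsidy cost = 8 × 35.7143 = 285.71.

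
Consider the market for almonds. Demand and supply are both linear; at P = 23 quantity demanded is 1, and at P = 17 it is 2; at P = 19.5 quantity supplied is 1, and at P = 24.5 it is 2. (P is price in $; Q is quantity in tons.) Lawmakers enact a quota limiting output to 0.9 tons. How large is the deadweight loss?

$0.96

Demand slope = (17 − 23)/(2 − 1) = −6, so P = 29 − 6Q.
Supply slope = (24.5 − 19.5)/(2 − 1) = 5, so P = 14.5 + 5Q.
Competitive equilibrium: 29 − 6Q = 14.5 + 5Q → Q* = 1.3182, P* = 21.0909.
At Q = 0.9: demand price = 29 − 6·0.9 = 23.6; supply price = 14.5 + 5·0.9 = 19.
ΔQ = 1.3182 − 0.9 = 0.4182; wedge = 23.6 − 19 = 4.6.
DWL = ½ × 0.4182 × 4.6 = $0.96.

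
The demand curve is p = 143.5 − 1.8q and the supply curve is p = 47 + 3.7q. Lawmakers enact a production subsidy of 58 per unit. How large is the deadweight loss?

Competitive equilibrium: 143.5 − 1.8q = 47 + 3.7q → q* = 17.5455, p* = 111.9182.
The subsidy lowers effective supply by 58: p = 3.7q − 11.
New quantity: 143.5 − 1.8q = 3.7q − 11 → q' = 28.0909.
Overproduction Δq = 28.0909 − 17.5455 = 10.5454; wedge = subsidy = 58.
Welfare loss = ½ × 10.5454 × 58 = 305.82.

305.82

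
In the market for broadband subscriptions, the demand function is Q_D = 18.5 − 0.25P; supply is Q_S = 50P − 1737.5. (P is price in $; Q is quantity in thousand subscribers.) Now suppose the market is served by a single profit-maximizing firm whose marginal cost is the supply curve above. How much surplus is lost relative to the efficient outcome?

$47.66 thousand

In inverse form: demand P = 74 − 4Q, supply P = 34.75 + 0.02Q.
Competitive equilibrium: 74 − 4Q = 34.75 + 0.02Q → Q* = 9.7637, P* = 34.9453.
Marginal revenue: MR = 74 − 8Q. Set MR = MC: 74 − 8Q = 34.75 + 0.02Q → Q_m = 4.894.
Price P_m = 74 − 4·4.894 = 54.424; MC(Q_m) = 34.75 + 0.02·4.894 = 34.8479.
Competitive Q* = 9.7637, so ΔQ = 4.8697; wedge = 54.424 − 34.8479 = 19.5761.
The triangle = ½ × 4.8697 × 19.5761 = $47.66 thousand.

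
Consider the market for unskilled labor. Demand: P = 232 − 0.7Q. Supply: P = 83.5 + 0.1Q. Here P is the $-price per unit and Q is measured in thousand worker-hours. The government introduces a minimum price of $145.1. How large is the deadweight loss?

Competitive equilibrium: 232 − 0.7Q = 83.5 + 0.1Q → Q* = 185.625, P* = 102.0625.
At the floor P = 145.1, quantity demanded = (232 − 145.1)/0.7 = 124.1429.
Sellers' marginal cost at Q' = 124.1429: 83.5 + 0.1·124.1429 = 95.9143.
ΔQ = 185.625 − 124.1429 = 61.4821; wedge = 145.1 − 95.9143 = 49.1857.
The triangle = ½ × 61.4821 × 49.1857 = $1512.02 thousand.

$1512.02 thousand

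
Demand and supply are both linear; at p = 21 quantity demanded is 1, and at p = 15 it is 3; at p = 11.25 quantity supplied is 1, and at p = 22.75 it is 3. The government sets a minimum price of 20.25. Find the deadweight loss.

Demand slope = (15 − 21)/(3 − 1) = −3, so p = 24 − 3q.
Supply slope = (22.75 − 11.25)/(3 − 1) = 5.75, so p = 5.5 + 5.75q.
Competitive equilibrium: 24 − 3q = 5.5 + 5.75q → q* = 2.1143, p* = 17.6571.
At the floor p = 20.25, quantity demanded = (24 − 20.25)/3 = 1.25.
Sellers' marginal cost at q' = 1.25: 5.5 + 5.75·1.25 = 12.6875.
Δq = 2.1143 − 1.25 = 0.8643; wedge = 20.25 − 12.6875 = 7.5625.
The triangle = ½ × 0.8643 × 7.5625 = 3.27.

3.27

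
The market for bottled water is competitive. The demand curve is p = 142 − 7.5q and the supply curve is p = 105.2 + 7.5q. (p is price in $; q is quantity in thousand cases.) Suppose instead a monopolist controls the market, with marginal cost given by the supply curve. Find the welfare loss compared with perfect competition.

Competitive equilibrium: 142 − 7.5q = 105.2 + 7.5q → q* = 2.45333, p* = 123.6.
Marginal revenue: MR = 142 − 15q. Set MR = MC: 142 − 15q = 105.2 + 7.5q → q_m = 1.63556.
Price p_m = 142 − 7.5·1.63556 = 129.7333; MC(q_m) = 105.2 + 7.5·1.63556 = 117.4667.
Competitive q* = 2.45333, so Δq = 0.81777; wedge = 129.7333 − 117.4667 = 12.2666.
The triangle = ½ × 0.81777 × 12.2666 = $5.02 thousand.

$5.02 thousand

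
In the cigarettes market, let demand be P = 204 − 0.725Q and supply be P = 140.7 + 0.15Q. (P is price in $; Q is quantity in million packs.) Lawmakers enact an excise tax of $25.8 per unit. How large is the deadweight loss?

$380.37 million

Competitive equilibrium: 204 − 0.725Q = 140.7 + 0.15Q → Q* = 72.3429, P* = 151.5514.
With the tax, the buyer price exceeds the seller price by 25.8: (204 − 0.725Q) − (140.7 + 0.15Q) = 25.8 → Q' = 42.8571.
ΔQ = 72.3429 − 42.8571 = 29.4858; the wedge equals the tax, 25.8.
DWL = ½ × 29.4858 × 25.8 = $380.37 million.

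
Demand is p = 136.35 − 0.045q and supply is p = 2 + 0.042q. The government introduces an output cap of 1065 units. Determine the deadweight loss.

9991.22

Competitive equilibrium: 136.35 − 0.045q = 2 + 0.042q → q* = 1544.2529, p* = 66.8586.
At q = 1065: demand price = 136.35 − 0.045·1065 = 88.425; supply price = 2 + 0.042·1065 = 46.73.
Δq = 1544.2529 − 1065 = 479.2529; wedge = 88.425 − 46.73 = 41.695.
DWL = ½ × 479.2529 × 41.695 = 9991.22.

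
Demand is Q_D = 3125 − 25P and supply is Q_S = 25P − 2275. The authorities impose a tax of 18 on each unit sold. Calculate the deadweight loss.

In inverse form: demand P = 125 − 0.04Q, supply P = 91 + 0.04Q.
Competitive equilibrium: 125 − 0.04Q = 91 + 0.04Q → Q* = 425, P* = 108.
With the tax, the buyer price exceeds the seller price by 18: (125 − 0.04Q) − (91 + 0.04Q) = 18 → Q' = 200.
ΔQ = 425 − 200 = 225; the wedge equals the tax, 18.
Deadweight loss = ½ × 225 × 18 = 2025.

2025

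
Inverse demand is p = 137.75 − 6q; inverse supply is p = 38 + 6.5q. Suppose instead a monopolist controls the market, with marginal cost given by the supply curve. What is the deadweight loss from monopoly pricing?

Competitive equilibrium: 137.75 − 6q = 38 + 6.5q → q* = 7.98, p* = 89.87.
Marginal revenue: MR = 137.75 − 12q. Set MR = MC: 137.75 − 12q = 38 + 6.5q → q_m = 5.3919.
Price p_m = 137.75 − 6·5.3919 = 105.3986; MC(q_m) = 38 + 6.5·5.3919 = 73.0474.
Competitive q* = 7.98, so Δq = 2.5881; wedge = 105.3986 − 73.0474 = 32.3512.
Welfare loss = ½ × 2.5881 × 32.3512 = 41.86.

41.86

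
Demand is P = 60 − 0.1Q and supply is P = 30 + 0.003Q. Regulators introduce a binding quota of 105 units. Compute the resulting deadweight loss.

Competitive equilibrium: 60 − 0.1Q = 30 + 0.003Q → Q* = 291.2621, P* = 30.8738.
At Q = 105: demand price = 60 − 0.1·105 = 49.5; supply price = 30 + 0.003·105 = 30.315.
ΔQ = 291.2621 − 105 = 186.2621; wedge = 49.5 − 30.315 = 19.185.
The triangle = ½ × 186.2621 × 19.185 = 1786.72.

1786.72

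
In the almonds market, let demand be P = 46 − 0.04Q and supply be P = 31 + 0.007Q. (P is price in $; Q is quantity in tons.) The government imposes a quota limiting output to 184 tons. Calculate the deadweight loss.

Competitive equilibrium: 46 − 0.04Q = 31 + 0.007Q → Q* = 319.1489, P* = 33.234.
At Q = 184: demand price = 46 − 0.04·184 = 38.64; supply price = 31 + 0.007·184 = 32.288.
ΔQ = 319.1489 − 184 = 135.1489; wedge = 38.64 − 32.288 = 6.352.
DWL = ½ × 135.1489 × 6.352 = $429.23.

$429.23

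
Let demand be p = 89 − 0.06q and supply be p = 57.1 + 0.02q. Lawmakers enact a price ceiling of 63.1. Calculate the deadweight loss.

390.06

Competitive equilibrium: 89 − 0.06q = 57.1 + 0.02q → q* = 398.75, p* = 65.075.
At the ceiling p = 63.1, quantity supplied = (63.1 − 57.1)/0.02 = 300.
Willingness to pay at q' = 300: 89 − 0.06·300 = 71.
Δq = 398.75 − 300 = 98.75; wedge = 71 − 63.1 = 7.9.
The triangle = ½ × 98.75 × 7.9 = 390.06.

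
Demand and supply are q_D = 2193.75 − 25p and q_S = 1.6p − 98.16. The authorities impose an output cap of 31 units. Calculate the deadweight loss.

In inverse form: demand p = 87.75 − 0.04q, supply p = 61.35 + 0.625q.
Competitive equilibrium: 87.75 − 0.04q = 61.35 + 0.625q → q* = 39.6992, p* = 86.162.
At q = 31: demand price = 87.75 − 0.04·31 = 86.51; supply price = 61.35 + 0.625·31 = 80.725.
Δq = 39.6992 − 31 = 8.6992; wedge = 86.51 − 80.725 = 5.785.
The triangle = ½ × 8.6992 × 5.785 = 25.16.

25.16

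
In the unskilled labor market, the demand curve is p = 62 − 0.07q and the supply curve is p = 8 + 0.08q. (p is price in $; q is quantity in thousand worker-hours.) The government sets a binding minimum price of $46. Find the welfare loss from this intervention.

$1295.51 thousand

Competitive equilibrium: 62 − 0.07q = 8 + 0.08q → q* = 360, p* = 36.8.
At the floor p = 46, quantity demanded = (62 − 46)/0.07 = 228.5714.
Sellers' marginal cost at q' = 228.5714: 8 + 0.08·228.5714 = 26.2857.
Δq = 360 − 228.5714 = 131.4286; wedge = 46 − 26.2857 = 19.7143.
Welfare loss = ½ × 131.4286 × 19.7143 = $1295.51 thousand.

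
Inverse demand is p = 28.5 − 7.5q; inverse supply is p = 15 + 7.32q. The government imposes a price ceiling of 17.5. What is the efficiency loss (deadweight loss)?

2.40

Competitive equilibrium: 28.5 − 7.5q = 15 + 7.32q → q* = 0.9109, p* = 21.668.
At the ceiling p = 17.5, quantity supplied = (17.5 − 15)/7.32 = 0.3415.
Willingness to pay at q' = 0.3415: 28.5 − 7.5·0.3415 = 25.9388.
Δq = 0.9109 − 0.3415 = 0.5694; wedge = 25.9388 − 17.5 = 8.4388.
DWL = ½ × 0.5694 × 8.4388 = 2.40.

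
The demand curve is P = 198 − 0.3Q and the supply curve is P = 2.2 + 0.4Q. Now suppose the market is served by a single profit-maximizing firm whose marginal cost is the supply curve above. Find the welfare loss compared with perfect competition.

Competitive equilibrium: 198 − 0.3Q = 2.2 + 0.4Q → Q* = 279.7143, P* = 114.0857.
Marginal revenue: MR = 198 − 0.6Q. Set MR = MC: 198 − 0.6Q = 2.2 + 0.4Q → Q_m = 195.8.
Price P_m = 198 − 0.3·195.8 = 139.26; MC(Q_m) = 2.2 + 0.4·195.8 = 80.52.
Competitive Q* = 279.7143, so ΔQ = 83.9143; wedge = 139.26 − 80.52 = 58.74.
Deadweight loss = ½ × 83.9143 × 58.74 = 2464.56.

2464.56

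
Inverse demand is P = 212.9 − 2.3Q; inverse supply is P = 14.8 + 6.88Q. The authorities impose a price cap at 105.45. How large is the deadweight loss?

324.15

Competitive equilibrium: 212.9 − 2.3Q = 14.8 + 6.88Q → Q* = 21.5795, P* = 163.2671.
At the ceiling P = 105.45, quantity supplied = (105.45 − 14.8)/6.88 = 13.1759.
Willingness to pay at Q' = 13.1759: 212.9 − 2.3·13.1759 = 182.5954.
ΔQ = 21.5795 − 13.1759 = 8.4036; wedge = 182.5954 − 105.45 = 77.1454.
DWL = ½ × 8.4036 × 77.1454 = 324.15.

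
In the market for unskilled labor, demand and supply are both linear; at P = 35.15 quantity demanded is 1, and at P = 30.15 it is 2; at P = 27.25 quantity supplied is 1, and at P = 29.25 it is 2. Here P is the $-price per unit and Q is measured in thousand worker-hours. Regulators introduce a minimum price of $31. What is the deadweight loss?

Demand slope = (30.15 − 35.15)/(2 − 1) = −5, so P = 40.15 − 5Q.
Supply slope = (29.25 − 27.25)/(2 − 1) = 2, so P = 25.25 + 2Q.
Competitive equilibrium: 40.15 − 5Q = 25.25 + 2Q → Q* = 2.1286, P* = 29.5071.
At the floor P = 31, quantity demanded = (40.15 − 31)/5 = 1.83.
Sellers' marginal cost at Q' = 1.83: 25.25 + 2·1.83 = 28.91.
ΔQ = 2.1286 − 1.83 = 0.2986; wedge = 31 − 28.91 = 2.09.
DWL = ½ × 0.2986 × 2.09 = $0.31 thousand.

$0.31 thousand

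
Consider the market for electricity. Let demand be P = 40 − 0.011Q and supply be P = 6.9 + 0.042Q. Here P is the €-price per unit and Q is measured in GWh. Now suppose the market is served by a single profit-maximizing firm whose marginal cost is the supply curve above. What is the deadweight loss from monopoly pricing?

Competitive equilibrium: 40 − 0.011Q = 6.9 + 0.042Q → Q* = 624.5283, P* = 33.1302.
Marginal revenue: MR = 40 − 0.022Q. Set MR = MC: 40 − 0.022Q = 6.9 + 0.042Q → Q_m = 517.1875.
Price P_m = 40 − 0.011·517.1875 = 34.3109; MC(Q_m) = 6.9 + 0.042·517.1875 = 28.6219.
Competitive Q* = 624.5283, so ΔQ = 107.3408; wedge = 34.3109 − 28.6219 = 5.689.
Welfare loss = ½ × 107.3408 × 5.689 = €305.33.

€305.33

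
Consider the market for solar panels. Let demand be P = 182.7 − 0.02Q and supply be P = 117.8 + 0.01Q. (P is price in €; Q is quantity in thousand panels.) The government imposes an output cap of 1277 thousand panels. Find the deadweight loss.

Competitive equilibrium: 182.7 − 0.02Q = 117.8 + 0.01Q → Q* = 2163.3333, P* = 139.4333.
At Q = 1277: demand price = 182.7 − 0.02·1277 = 157.16; supply price = 117.8 + 0.01·1277 = 130.57.
ΔQ = 2163.3333 − 1277 = 886.3333; wedge = 157.16 − 130.57 = 26.59.
Deadweight loss = ½ × 886.3333 × 26.59 = €11783.80 thousand.

€11783.80 thousand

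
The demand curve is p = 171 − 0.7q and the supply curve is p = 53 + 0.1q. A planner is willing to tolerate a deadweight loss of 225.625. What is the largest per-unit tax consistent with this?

19

Competitive equilibrium: 171 − 0.7q = 53 + 0.1q → q* = 147.5, p* = 67.75.
A tax t gives Δq = t/0.8 and wedge t, so DWL = t²/1.6.
t²/1.6 = 225.625 → t² = 361 → t = 19.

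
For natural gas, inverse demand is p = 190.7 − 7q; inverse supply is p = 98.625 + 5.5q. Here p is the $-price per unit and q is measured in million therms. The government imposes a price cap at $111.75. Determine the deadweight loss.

$154.98 million

Competitive equilibrium: 190.7 − 7q = 98.625 + 5.5q → q* = 7.366, p* = 139.138.
At the ceiling p = 111.75, quantity supplied = (111.75 − 98.625)/5.5 = 2.3864.
Willingness to pay at q' = 2.3864: 190.7 − 7·2.3864 = 173.9952.
Δq = 7.366 − 2.3864 = 4.9796; wedge = 173.9952 − 111.75 = 62.2452.
Welfare loss = ½ × 4.9796 × 62.2452 = $154.98 million.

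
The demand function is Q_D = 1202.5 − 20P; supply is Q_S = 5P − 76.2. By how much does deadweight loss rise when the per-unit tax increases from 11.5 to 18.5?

In inverse form: demand P = 60.125 − 0.05Q, supply P = 15.24 + 0.2Q.
Competitive equilibrium: 60.125 − 0.05Q = 15.24 + 0.2Q → Q* = 179.54, P* = 51.148.
For a per-unit tax t: ΔQ = t/0.25, so DWL = ½·t·(t/0.25) = t²/0.5.
At t = 11.5: DWL = 264.5. At t = 18.5: DWL = 684.5.
Increase = 684.5 − 264.5 = 420.

420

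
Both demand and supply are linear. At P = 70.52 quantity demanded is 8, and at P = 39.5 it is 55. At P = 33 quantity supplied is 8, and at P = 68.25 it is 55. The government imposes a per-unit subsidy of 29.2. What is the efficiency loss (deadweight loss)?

302.35

Demand slope = (39.5 − 70.52)/(55 − 8) = −0.66, so P = 75.8 − 0.66Q.
Supply slope = (68.25 − 33)/(55 − 8) = 0.75, so P = 27 + 0.75Q.
Competitive equilibrium: 75.8 − 0.66Q = 27 + 0.75Q → Q* = 34.6099, P* = 52.9574.
The subsidy lowers effective supply by 29.2: P = 0.75Q − 2.2.
New quantity: 75.8 − 0.66Q = 0.75Q − 2.2 → Q' = 55.3191.
Overproduction ΔQ = 55.3191 − 34.6099 = 20.7092; wedge = subsidy = 29.2.
The triangle = ½ × 20.7092 × 29.2 = 302.35.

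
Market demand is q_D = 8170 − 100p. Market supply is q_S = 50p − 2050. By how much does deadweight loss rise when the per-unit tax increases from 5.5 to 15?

In inverse form: demand p = 81.7 − 0.01q, supply p = 41 + 0.02q.
Competitive equilibrium: 81.7 − 0.01q = 41 + 0.02q → q* = 1356.6667, p* = 68.1333.
For a per-unit tax t: Δq = t/0.03, so DWL = ½·t·(t/0.03) = t²/0.06.
At t = 5.5: DWL = 504.167. At t = 15: DWL = 3750.
Increase = 3750 − 504.167 = 3245.83.

3245.83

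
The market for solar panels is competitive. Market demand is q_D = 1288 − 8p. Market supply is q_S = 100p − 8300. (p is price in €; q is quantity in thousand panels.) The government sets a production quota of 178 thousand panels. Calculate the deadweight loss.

In inverse form: demand p = 161 − 0.125q, supply p = 83 + 0.01q.
Competitive equilibrium: 161 − 0.125q = 83 + 0.01q → q* = 577.7778, p* = 88.7778.
At q = 178: demand price = 161 − 0.125·178 = 138.75; supply price = 83 + 0.01·178 = 84.78.
Δq = 577.7778 − 178 = 399.7778; wedge = 138.75 − 84.78 = 53.97.
Welfare loss = ½ × 399.7778 × 53.97 = €10788 thousand.

€10788 thousand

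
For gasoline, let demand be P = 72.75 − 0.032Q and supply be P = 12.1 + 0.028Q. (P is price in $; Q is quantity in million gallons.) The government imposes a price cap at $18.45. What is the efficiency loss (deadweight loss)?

$18441.92 million

Competitive equilibrium: 72.75 − 0.032Q = 12.1 + 0.028Q → Q* = 1010.83333, P* = 40.40333.
At the ceiling P = 18.45, quantity supplied = (18.45 − 12.1)/0.028 = 226.78571.
Willingness to pay at Q' = 226.78571: 72.75 − 0.032·226.78571 = 65.49286.
ΔQ = 1010.83333 − 226.78571 = 784.04762; wedge = 65.49286 − 18.45 = 47.04286.
The triangle = ½ × 784.04762 × 47.04286 = $18441.92 million.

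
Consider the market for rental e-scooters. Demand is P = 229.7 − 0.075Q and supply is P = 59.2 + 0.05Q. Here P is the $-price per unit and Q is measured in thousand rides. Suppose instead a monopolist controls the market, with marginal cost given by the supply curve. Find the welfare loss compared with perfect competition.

Competitive equilibrium: 229.7 − 0.075Q = 59.2 + 0.05Q → Q* = 1364, P* = 127.4.
Marginal revenue: MR = 229.7 − 0.15Q. Set MR = MC: 229.7 − 0.15Q = 59.2 + 0.05Q → Q_m = 852.5.
Price P_m = 229.7 − 0.075·852.5 = 165.7625; MC(Q_m) = 59.2 + 0.05·852.5 = 101.825.
Competitive Q* = 1364, so ΔQ = 511.5; wedge = 165.7625 − 101.825 = 63.9375.
Deadweight loss = ½ × 511.5 × 63.9375 = $16352.02 thousand.

$16352.02 thousand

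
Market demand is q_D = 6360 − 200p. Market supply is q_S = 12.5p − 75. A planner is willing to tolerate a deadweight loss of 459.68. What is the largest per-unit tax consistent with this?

8.84

In inverse form: demand p = 31.8 − 0.005q, supply p = 6 + 0.08q.
Competitive equilibrium: 31.8 − 0.005q = 6 + 0.08q → q* = 303.5294, p* = 30.2824.
A tax t gives Δq = t/0.085 and wedge t, so DWL = t²/0.17.
t²/0.17 = 459.68 → t² = 78.1456 → t = 8.84.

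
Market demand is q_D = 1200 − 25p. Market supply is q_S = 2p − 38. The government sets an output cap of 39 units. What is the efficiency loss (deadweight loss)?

In inverse form: demand p = 48 − 0.04q, supply p = 19 + 0.5q.
Competitive equilibrium: 48 − 0.04q = 19 + 0.5q → q* = 53.7037, p* = 45.8519.
At q = 39: demand price = 48 − 0.04·39 = 46.44; supply price = 19 + 0.5·39 = 38.5.
Δq = 53.7037 − 39 = 14.7037; wedge = 46.44 − 38.5 = 7.94.
Welfare loss = ½ × 14.7037 × 7.94 = 58.37.

58.37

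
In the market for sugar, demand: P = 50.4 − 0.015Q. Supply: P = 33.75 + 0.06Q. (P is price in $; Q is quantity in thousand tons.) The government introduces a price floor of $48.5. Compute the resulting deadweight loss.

Competitive equilibrium: 50.4 − 0.015Q = 33.75 + 0.06Q → Q* = 222, P* = 47.07.
At the floor P = 48.5, quantity demanded = (50.4 − 48.5)/0.015 = 126.6667.
Sellers' marginal cost at Q' = 126.6667: 33.75 + 0.06·126.6667 = 41.35.
ΔQ = 222 − 126.6667 = 95.3333; wedge = 48.5 − 41.35 = 7.15.
DWL = ½ × 95.3333 × 7.15 = $340.82 thousand.

$340.82 thousand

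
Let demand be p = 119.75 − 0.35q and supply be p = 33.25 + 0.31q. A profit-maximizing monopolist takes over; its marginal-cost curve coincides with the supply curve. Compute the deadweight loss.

Competitive equilibrium: 119.75 − 0.35q = 33.25 + 0.31q → q* = 131.0606, p* = 73.8788.
Marginal revenue: MR = 119.75 − 0.7q. Set MR = MC: 119.75 − 0.7q = 33.25 + 0.31q → q_m = 85.6436.
Price p_m = 119.75 − 0.35·85.6436 = 89.7747; MC(q_m) = 33.25 + 0.31·85.6436 = 59.7995.
Competitive q* = 131.0606, so Δq = 45.417; wedge = 89.7747 − 59.7995 = 29.9752.
DWL = ½ × 45.417 × 29.9752 = 680.69.

680.69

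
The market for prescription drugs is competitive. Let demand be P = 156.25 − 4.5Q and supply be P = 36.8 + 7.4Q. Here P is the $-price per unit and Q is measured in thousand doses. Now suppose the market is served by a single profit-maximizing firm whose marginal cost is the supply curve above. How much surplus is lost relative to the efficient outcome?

Competitive equilibrium: 156.25 − 4.5Q = 36.8 + 7.4Q → Q* = 10.0378, P* = 111.0798.
Marginal revenue: MR = 156.25 − 9Q. Set MR = MC: 156.25 − 9Q = 36.8 + 7.4Q → Q_m = 7.2835.
Price P_m = 156.25 − 4.5·7.2835 = 123.4743; MC(Q_m) = 36.8 + 7.4·7.2835 = 90.6979.
Competitive Q* = 10.0378, so ΔQ = 2.7543; wedge = 123.4743 − 90.6979 = 32.7764.
DWL = ½ × 2.7543 × 32.7764 = $45.14 thousand.

$45.14 thousand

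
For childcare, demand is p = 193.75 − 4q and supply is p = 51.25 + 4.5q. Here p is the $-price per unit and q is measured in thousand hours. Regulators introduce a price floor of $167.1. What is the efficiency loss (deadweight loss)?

$433.73 thousand

Competitive equilibrium: 193.75 − 4q = 51.25 + 4.5q → q* = 16.7647, p* = 126.6912.
At the floor p = 167.1, quantity demanded = (193.75 − 167.1)/4 = 6.6625.
Sellers' marginal cost at q' = 6.6625: 51.25 + 4.5·6.6625 = 81.2313.
Δq = 16.7647 − 6.6625 = 10.1022; wedge = 167.1 − 81.2313 = 85.8687.
Deadweight loss = ½ × 10.1022 × 85.8687 = $433.73 thousand.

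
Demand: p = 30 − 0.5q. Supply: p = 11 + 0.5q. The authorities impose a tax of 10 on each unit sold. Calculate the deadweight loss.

Competitive equilibrium: 30 − 0.5q = 11 + 0.5q → q* = 19, p* = 20.5.
With the tax, the buyer price exceeds the seller price by 10: (30 − 0.5q) − (11 + 0.5q) = 10 → q' = 9.
Δq = 19 − 9 = 10; the wedge equals the tax, 10.
Welfare loss = ½ × 10 × 10 = 50.

50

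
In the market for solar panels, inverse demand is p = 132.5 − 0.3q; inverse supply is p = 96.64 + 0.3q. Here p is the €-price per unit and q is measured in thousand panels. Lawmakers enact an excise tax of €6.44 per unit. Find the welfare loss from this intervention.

€34.56 thousand

Competitive equilibrium: 132.5 − 0.3q = 96.64 + 0.3q → q* = 59.7667, p* = 114.57.
With the tax, the buyer price exceeds the seller price by 6.44: (132.5 − 0.3q) − (96.64 + 0.3q) = 6.44 → q' = 49.0333.
Δq = 59.7667 − 49.0333 = 10.7334; the wedge equals the tax, 6.44.
DWL = ½ × 10.7334 × 6.44 = €34.56 thousand.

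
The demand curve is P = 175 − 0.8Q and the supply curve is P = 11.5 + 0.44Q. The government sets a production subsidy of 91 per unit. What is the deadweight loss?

3339.11

Competitive equilibrium: 175 − 0.8Q = 11.5 + 0.44Q → Q* = 131.8548, P* = 69.5161.
The subsidy lowers effective supply by 91: P = 0.44Q − 79.5.
New quantity: 175 − 0.8Q = 0.44Q − 79.5 → Q' = 205.2419.
Overproduction ΔQ = 205.2419 − 131.8548 = 73.3871; wedge = subsidy = 91.
Welfare loss = ½ × 73.3871 × 91 = 3339.11.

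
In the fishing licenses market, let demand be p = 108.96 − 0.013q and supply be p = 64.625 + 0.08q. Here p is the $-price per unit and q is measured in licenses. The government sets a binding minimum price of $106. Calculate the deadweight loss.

Competitive equilibrium: 108.96 − 0.013q = 64.625 + 0.08q → q* = 476.7204, p* = 102.7626.
At the floor p = 106, quantity demanded = (108.96 − 106)/0.013 = 227.6923.
Sellers' marginal cost at q' = 227.6923: 64.625 + 0.08·227.6923 = 82.8404.
Δq = 476.7204 − 227.6923 = 249.0281; wedge = 106 − 82.8404 = 23.1596.
DWL = ½ × 249.0281 × 23.1596 = $2883.70.

$2883.70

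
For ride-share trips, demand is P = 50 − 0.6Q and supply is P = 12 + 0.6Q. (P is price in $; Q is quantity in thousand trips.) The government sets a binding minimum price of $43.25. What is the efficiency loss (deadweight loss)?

$250.10 thousand

Competitive equilibrium: 50 − 0.6Q = 12 + 0.6Q → Q* = 31.6667, P* = 31.
At the floor P = 43.25, quantity demanded = (50 − 43.25)/0.6 = 11.25.
Sellers' marginal cost at Q' = 11.25: 12 + 0.6·11.25 = 18.75.
ΔQ = 31.6667 − 11.25 = 20.4167; wedge = 43.25 − 18.75 = 24.5.
Deadweight loss = ½ × 20.4167 × 24.5 = $250.10 thousand.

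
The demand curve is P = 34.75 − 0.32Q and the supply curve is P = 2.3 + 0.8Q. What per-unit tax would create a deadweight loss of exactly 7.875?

4.2

Competitive equilibrium: 34.75 − 0.32Q = 2.3 + 0.8Q → Q* = 28.9732, P* = 25.4786.
A tax t gives ΔQ = t/1.12 and wedge t, so DWL = t²/2.24.
t²/2.24 = 7.875 → t² = 17.64 → t = 4.2.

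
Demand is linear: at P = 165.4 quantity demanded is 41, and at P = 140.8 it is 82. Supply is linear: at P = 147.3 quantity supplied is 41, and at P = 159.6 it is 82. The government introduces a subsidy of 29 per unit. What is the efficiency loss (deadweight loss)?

Demand slope = (140.8 − 165.4)/(82 − 41) = −0.6, so P = 190 − 0.6Q.
Supply slope = (159.6 − 147.3)/(82 − 41) = 0.3, so P = 135 + 0.3Q.
Competitive equilibrium: 190 − 0.6Q = 135 + 0.3Q → Q* = 61.1111, P* = 153.3333.
The subsidy lowers effective supply by 29: P = 106 + 0.3Q.
New quantity: 190 − 0.6Q = 106 + 0.3Q → Q' = 93.3333.
Overproduction ΔQ = 93.3333 − 61.1111 = 32.2222; wedge = subsidy = 29.
Welfare loss = ½ × 32.2222 × 29 = 467.22.

467.22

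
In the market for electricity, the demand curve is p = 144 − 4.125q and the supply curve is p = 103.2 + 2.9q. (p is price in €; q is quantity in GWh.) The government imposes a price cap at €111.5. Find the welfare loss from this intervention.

Competitive equilibrium: 144 − 4.125q = 103.2 + 2.9q → q* = 5.8078, p* = 120.0427.
At the ceiling p = 111.5, quantity supplied = (111.5 − 103.2)/2.9 = 2.8621.
Willingness to pay at q' = 2.8621: 144 − 4.125·2.8621 = 132.1938.
Δq = 5.8078 − 2.8621 = 2.9457; wedge = 132.1938 − 111.5 = 20.6938.
Welfare loss = ½ × 2.9457 × 20.6938 = €30.48.

€30.48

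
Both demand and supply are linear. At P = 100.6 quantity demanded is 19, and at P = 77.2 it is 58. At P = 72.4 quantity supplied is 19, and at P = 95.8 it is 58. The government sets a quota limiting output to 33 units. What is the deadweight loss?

54.15

Demand slope = (77.2 − 100.6)/(58 − 19) = −0.6, so P = 112 − 0.6Q.
Supply slope = (95.8 − 72.4)/(58 − 19) = 0.6, so P = 61 + 0.6Q.
Competitive equilibrium: 112 − 0.6Q = 61 + 0.6Q → Q* = 42.5, P* = 86.5.
At Q = 33: demand price = 112 − 0.6·33 = 92.2; supply price = 61 + 0.6·33 = 80.8.
ΔQ = 42.5 − 33 = 9.5; wedge = 92.2 − 80.8 = 11.4.
Welfare loss = ½ × 9.5 × 11.4 = 54.15.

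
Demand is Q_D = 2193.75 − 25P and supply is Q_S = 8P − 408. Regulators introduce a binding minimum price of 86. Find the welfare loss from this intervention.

2642.71

In inverse form: demand P = 87.75 − 0.04Q, supply P = 51 + 0.125Q.
Competitive equilibrium: 87.75 − 0.04Q = 51 + 0.125Q → Q* = 222.7273, P* = 78.8409.
At the floor P = 86, quantity demanded = (87.75 − 86)/0.04 = 43.75.
Sellers' marginal cost at Q' = 43.75: 51 + 0.125·43.75 = 56.4688.
ΔQ = 222.7273 − 43.75 = 178.9773; wedge = 86 − 56.4688 = 29.5312.
Deadweight loss = ½ × 178.9773 × 29.5312 = 2642.71.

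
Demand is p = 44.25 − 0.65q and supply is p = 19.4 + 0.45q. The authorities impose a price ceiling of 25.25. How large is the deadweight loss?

Competitive equilibrium: 44.25 − 0.65q = 19.4 + 0.45q → q* = 22.5909, p* = 29.5659.
At the ceiling p = 25.25, quantity supplied = (25.25 − 19.4)/0.45 = 13.
Willingness to pay at q' = 13: 44.25 − 0.65·13 = 35.8.
Δq = 22.5909 − 13 = 9.5909; wedge = 35.8 − 25.25 = 10.55.
The triangle = ½ × 9.5909 × 10.55 = 50.59.

50.59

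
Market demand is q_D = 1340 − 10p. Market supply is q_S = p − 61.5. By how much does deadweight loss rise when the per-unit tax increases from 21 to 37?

421.82

In inverse form: demand p = 134 − 0.1q, supply p = 61.5 + q.
Competitive equilibrium: 134 − 0.1q = 61.5 + q → q* = 65.9091, p* = 127.4091.
For a per-unit tax t: Δq = t/1.1, so DWL = ½·t·(t/1.1) = t²/2.2.
At t = 21: DWL = 200.455. At t = 37: DWL = 622.273.
Increase = 622.273 − 200.455 = 421.82.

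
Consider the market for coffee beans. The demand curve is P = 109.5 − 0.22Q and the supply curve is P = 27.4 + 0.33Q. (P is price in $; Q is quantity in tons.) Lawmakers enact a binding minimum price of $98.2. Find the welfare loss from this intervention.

Competitive equilibrium: 109.5 − 0.22Q = 27.4 + 0.33Q → Q* = 149.2727, P* = 76.66.
At the floor P = 98.2, quantity demanded = (109.5 − 98.2)/0.22 = 51.3636.
Sellers' marginal cost at Q' = 51.3636: 27.4 + 0.33·51.3636 = 44.35.
ΔQ = 149.2727 − 51.3636 = 97.9091; wedge = 98.2 − 44.35 = 53.85.
Deadweight loss = ½ × 97.9091 × 53.85 = $2636.20.

$2636.20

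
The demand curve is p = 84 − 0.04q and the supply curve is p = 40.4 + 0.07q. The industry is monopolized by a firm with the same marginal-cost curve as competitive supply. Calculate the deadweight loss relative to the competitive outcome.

Competitive equilibrium: 84 − 0.04q = 40.4 + 0.07q → q* = 396.3636, p* = 68.1455.
Marginal revenue: MR = 84 − 0.08q. Set MR = MC: 84 − 0.08q = 40.4 + 0.07q → q_m = 290.6667.
Price p_m = 84 − 0.04·290.6667 = 72.3733; MC(q_m) = 40.4 + 0.07·290.6667 = 60.7467.
Competitive q* = 396.3636, so Δq = 105.6969; wedge = 72.3733 − 60.7467 = 11.6266.
DWL = ½ × 105.6969 × 11.6266 = 614.45.

614.45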